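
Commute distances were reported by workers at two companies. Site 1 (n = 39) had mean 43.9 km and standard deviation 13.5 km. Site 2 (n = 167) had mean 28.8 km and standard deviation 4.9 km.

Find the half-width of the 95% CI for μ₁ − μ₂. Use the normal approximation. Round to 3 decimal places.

SE₁ = s₁/√n₁ = 13.5/√39 = 2.1617; SE₂ = 4.9/√167 = 0.3792.
Independent samples, unequal variances: SE_diff = √(SE₁² + SE₂²) = √(4.67294689 + 0.14379264) = 2.1947.
z* = 1.960, so margin of error = 1.960 × 2.1947 = 4.3016.

4.302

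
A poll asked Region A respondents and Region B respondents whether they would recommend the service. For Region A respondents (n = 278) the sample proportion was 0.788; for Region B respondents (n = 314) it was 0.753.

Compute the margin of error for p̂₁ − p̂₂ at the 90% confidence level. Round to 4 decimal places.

Each SE is √(p̂(1−p̂)/n): √(0.7880·0.2120/278) = 0.02451 and √(0.7530·0.2470/314) = 0.02434.
SE(p̂₁ − p̂₂) = √(SE₁² + SE₂²) = √(0.0006007401 + 0.0005924356) = 0.03454, since the two samples are independent.
At 90% confidence z* = 1.645; margin = 1.645 × 0.03454 = 0.05682.

0.0568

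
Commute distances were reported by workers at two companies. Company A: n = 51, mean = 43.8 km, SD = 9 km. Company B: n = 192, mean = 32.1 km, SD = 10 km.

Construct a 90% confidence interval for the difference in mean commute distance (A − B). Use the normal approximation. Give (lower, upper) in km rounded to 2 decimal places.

Standard errors of each mean: 9/√51 = 1.2603 and 10/√192 = 0.7217.
SE(x̄₁ − x̄₂) = √(1.2603² + 0.7217²) = 1.4523 for independent samples with unequal variances.
With z* = 1.645, the margin is 1.645 × 1.4523 = 2.3890.
x̄₁ − x̄₂ = 43.8 − 32.1 = 11.7000; the interval is 11.7000 ± 2.3890 = (9.31, 14.09).

(9.31, 14.09)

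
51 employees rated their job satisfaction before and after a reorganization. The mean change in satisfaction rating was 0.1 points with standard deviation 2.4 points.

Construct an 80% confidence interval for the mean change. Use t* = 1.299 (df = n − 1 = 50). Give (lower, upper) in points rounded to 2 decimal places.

(-0.34, 0.54)

Paired design: SE = s_d/√n = 2.4/√51 = 0.3361.
t* = 1.299; margin of error = 1.299 × 0.3361 = 0.4366.
0.1 ± 0.4366 → (-0.34, 0.54).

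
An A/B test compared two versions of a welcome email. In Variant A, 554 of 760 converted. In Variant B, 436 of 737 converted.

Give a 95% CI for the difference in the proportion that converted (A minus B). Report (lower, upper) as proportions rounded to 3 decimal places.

First, p̂₁ = 554/760 = 0.7289; p̂₂ = 436/737 = 0.5916.
The two standard errors are √(0.7289×0.2711/760) = 0.01612 and √(0.5916×0.4084/737) = 0.01811.
Because the samples are independent, SE_diff = √(0.01612² + 0.01811²) = 0.02425.
Using z* = 1.960 for 95%, ME = 1.960 × 0.02425 = 0.04753.
p̂₁ − p̂₂ = 0.1373; interval 0.1373 ± 0.04753 gives (0.090, 0.185).

(0.090, 0.185)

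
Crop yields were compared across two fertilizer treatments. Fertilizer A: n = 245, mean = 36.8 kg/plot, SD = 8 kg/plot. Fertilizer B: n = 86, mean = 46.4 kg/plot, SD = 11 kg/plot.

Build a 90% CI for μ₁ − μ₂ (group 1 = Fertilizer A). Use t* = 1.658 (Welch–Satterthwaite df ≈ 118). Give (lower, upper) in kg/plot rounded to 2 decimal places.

(-11.74, -7.46)

Standard errors of each mean: 8/√245 = 0.5111 and 11/√86 = 1.1862.
SE(x̄₁ − x̄₂) = √(0.5111² + 1.1862²) = 1.2916 for independent samples with unequal variances.
With t* = 1.658, the margin is 1.658 × 1.2916 = 2.1415.
x̄₁ − x̄₂ = 36.8 − 46.4 = -9.6000; the interval is -9.6000 ± 2.1415 = (-11.74, -7.46).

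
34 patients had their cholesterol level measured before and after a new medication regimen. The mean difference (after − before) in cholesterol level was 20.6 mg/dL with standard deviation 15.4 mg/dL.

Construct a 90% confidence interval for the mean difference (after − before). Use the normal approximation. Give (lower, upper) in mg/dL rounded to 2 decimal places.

(16.26, 24.94)

This is a matched-pairs design, so SE = s_d/√n = 15.4/√34 = 2.6411.
Margin = 1.645 × 2.6411 = 4.3446; the interval is 20.6 ± 4.3446 = (16.26, 24.94).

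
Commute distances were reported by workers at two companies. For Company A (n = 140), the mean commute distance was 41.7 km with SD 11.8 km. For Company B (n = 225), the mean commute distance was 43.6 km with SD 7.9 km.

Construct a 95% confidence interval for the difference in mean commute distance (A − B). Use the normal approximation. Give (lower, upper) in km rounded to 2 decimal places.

(-4.11, 0.31)

Standard errors of each mean: 11.8/√140 = 0.9973 and 7.9/√225 = 0.5267.
SE(x̄₁ − x̄₂) = √(0.9973² + 0.5267²) = 1.1278 for independent samples with unequal variances.
With z* = 1.960, the margin is 1.960 × 1.1278 = 2.2105.
x̄₁ − x̄₂ = 41.7 − 43.6 = -1.9000; the interval is -1.9000 ± 2.2105 = (-4.11, 0.31).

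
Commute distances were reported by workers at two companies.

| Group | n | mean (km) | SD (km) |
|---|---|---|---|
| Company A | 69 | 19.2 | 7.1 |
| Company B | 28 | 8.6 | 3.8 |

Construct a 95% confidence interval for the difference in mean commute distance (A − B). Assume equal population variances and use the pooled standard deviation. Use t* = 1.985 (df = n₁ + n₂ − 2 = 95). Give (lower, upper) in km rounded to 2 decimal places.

(7.78, 13.42)

s_p = √[((n₁−1)s₁² + (n₂−1)s₂²)/(n₁+n₂−2)] = √[(68·7.1² + 27·3.8²)/95] = 6.3393.
SE = 6.3393·√(1/69 + 1/28) = 1.4204.
With t* = 1.985, margin = 1.985 × 1.4204 = 2.8195.
x̄₁ − x̄₂ = 19.2 − 8.6 = 10.6000; interval 10.6000 ± 2.8195 = (7.78, 13.42).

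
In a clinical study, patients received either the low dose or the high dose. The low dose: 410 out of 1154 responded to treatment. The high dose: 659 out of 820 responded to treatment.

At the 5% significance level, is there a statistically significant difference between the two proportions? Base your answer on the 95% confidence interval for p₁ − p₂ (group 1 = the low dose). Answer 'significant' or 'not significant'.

significant

First, p̂₁ = 410/1154 = 0.3553; p̂₂ = 659/820 = 0.8037.
The two standard errors are √(0.3553×0.6447/1154) = 0.01409 and √(0.8037×0.1963/820) = 0.01387.
Because the samples are independent, SE_diff = √(0.01409² + 0.01387²) = 0.01977.
Using z* = 1.960 for 95%, ME = 1.960 × 0.01977 = 0.03875.
p̂₁ − p̂₂ = -0.4484; interval -0.4484 ± 0.03875 gives (-0.48715, -0.40965).
The interval (-0.48715, -0.40965) does not contain 0, so the difference is significant.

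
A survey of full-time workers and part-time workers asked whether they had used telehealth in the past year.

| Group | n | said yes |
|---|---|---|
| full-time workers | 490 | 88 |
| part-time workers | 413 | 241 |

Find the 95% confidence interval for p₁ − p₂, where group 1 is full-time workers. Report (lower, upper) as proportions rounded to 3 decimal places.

(-0.462, -0.345)

First, p̂₁ = 88/490 = 0.1796; p̂₂ = 241/413 = 0.5835.
The two standard errors are √(0.1796×0.8204/490) = 0.01734 and √(0.5835×0.4165/413) = 0.02426.
Because the samples are independent, SE_diff = √(0.01734² + 0.02426²) = 0.02982.
Using z* = 1.960 for 95%, ME = 1.960 × 0.02982 = 0.05845.
p̂₁ − p̂₂ = -0.4039; interval -0.4039 ± 0.05845 gives (-0.462, -0.345).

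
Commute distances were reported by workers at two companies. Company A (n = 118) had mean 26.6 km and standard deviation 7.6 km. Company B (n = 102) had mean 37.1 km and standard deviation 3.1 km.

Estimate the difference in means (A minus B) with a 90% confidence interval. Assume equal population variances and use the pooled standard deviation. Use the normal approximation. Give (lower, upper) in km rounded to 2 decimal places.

Pooled variance s_p² = [117·7.6² + 101·3.1²] / (118+102−2) = 35.4520, so s_p = 5.9542.
SE_diff = s_p·√(1/n₁ + 1/n₂) = 5.9542·√(1/118 + 1/102) = 0.8050.
z* = 1.645; margin = 1.645 × 0.8050 = 1.3242.
Difference = 26.6 − 37.1 = -10.5000.
-10.5000 ± 1.3242 → (-11.82, -9.18).

(-11.82, -9.18)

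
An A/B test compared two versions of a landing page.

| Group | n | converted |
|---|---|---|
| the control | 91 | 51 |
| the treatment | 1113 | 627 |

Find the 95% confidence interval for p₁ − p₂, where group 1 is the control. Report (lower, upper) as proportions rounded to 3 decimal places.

(-0.109, 0.103)

Sample proportions: 51/91 = 0.5604, 627/1113 = 0.5633.
Each SE is √(p̂(1−p̂)/n): √(0.5604·0.4396/91) = 0.05203 and √(0.5633·0.4367/1113) = 0.01487.
SE(p̂₁ − p̂₂) = √(SE₁² + SE₂²) = √(0.0027071209 + 0.0002211169) = 0.05411, since the two samples are independent.
At 95% confidence z* = 1.960; margin = 1.960 × 0.05411 = 0.10606.
The difference is 0.5604 − 0.5633 = -0.0029, so the interval is -0.0029 ± 0.10606 = (-0.109, 0.103).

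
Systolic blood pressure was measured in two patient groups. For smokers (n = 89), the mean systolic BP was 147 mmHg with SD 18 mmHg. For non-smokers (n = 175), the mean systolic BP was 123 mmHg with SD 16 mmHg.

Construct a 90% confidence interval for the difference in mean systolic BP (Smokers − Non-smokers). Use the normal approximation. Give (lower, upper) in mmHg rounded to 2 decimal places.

(20.28, 27.72)

Standard errors of each mean: 18/√89 = 1.9080 and 16/√175 = 1.2095.
SE(x̄₁ − x̄₂) = √(1.9080² + 1.2095²) = 2.2591 for independent samples with unequal variances.
With z* = 1.645, the margin is 1.645 × 2.2591 = 3.7162.
x̄₁ − x̄₂ = 147 − 123 = 24.0000; the interval is 24.0000 ± 3.7162 = (20.28, 27.72).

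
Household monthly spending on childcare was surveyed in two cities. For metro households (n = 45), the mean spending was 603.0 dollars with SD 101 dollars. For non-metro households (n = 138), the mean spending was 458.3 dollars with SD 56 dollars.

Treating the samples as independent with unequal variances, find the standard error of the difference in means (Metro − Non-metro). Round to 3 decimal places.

Per-group SEs: s₁/√n₁ = 101/√45 = 15.0562, s₂/√n₂ = 56/√138 = 4.7670.
Unpooled SE of the difference: √(226.68915844 + 22.724289) = 15.7928.

15.793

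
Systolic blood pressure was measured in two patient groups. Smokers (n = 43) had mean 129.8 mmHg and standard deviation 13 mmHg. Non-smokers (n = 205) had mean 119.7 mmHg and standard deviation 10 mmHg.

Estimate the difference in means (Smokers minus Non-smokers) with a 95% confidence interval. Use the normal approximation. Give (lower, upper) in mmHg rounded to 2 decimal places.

(5.98, 14.22)

Per-group SEs: s₁/√n₁ = 13/√43 = 1.9825, s₂/√n₂ = 10/√205 = 0.6984.
Unpooled SE of the difference: √(3.93030625 + 0.48776256) = 2.1019.
Margin of error = z* · SE = 1.960 × 2.1019 = 4.1197.
x̄₁ − x̄₂ = 129.8 − 119.7 = 10.1000.
CI: 10.1000 ± 4.1197 = (5.98, 14.22).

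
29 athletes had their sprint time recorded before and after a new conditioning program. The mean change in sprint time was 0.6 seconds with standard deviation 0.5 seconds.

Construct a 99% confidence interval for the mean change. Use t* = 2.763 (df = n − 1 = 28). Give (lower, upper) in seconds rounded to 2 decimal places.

Paired design: SE = s_d/√n = 0.5/√29 = 0.0928.
t* = 2.763; margin of error = 2.763 × 0.0928 = 0.2564.
0.6 ± 0.2564 → (0.34, 0.86).

(0.34, 0.86)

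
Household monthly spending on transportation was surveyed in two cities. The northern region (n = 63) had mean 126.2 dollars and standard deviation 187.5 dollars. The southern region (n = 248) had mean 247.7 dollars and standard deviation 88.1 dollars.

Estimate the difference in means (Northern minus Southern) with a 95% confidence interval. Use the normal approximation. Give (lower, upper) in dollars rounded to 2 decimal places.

(-169.08, -73.92)

Standard errors of each mean: 187.5/√63 = 23.6228 and 88.1/√248 = 5.5944.
SE(x̄₁ − x̄₂) = √(23.6228² + 5.5944²) = 24.2762 for independent samples with unequal variances.
With z* = 1.960, the margin is 1.960 × 24.2762 = 47.5814.
x̄₁ − x̄₂ = 126.2 − 247.7 = -121.5000; the interval is -121.5000 ± 47.5814 = (-169.08, -73.92).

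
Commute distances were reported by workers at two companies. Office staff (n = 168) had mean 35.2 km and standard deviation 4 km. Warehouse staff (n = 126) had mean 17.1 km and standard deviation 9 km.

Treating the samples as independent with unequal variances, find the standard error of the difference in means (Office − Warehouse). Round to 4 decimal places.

Standard errors of each mean: 4/√168 = 0.3086 and 9/√126 = 0.8018.
SE(x̄₁ − x̄₂) = √(0.3086² + 0.8018²) = 0.8591 for independent samples with unequal variances.

0.8591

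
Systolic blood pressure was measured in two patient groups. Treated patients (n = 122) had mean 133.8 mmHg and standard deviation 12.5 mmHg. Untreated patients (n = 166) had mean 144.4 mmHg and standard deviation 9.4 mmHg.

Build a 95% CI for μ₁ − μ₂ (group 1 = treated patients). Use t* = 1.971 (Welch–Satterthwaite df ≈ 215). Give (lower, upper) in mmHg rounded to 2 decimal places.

(-13.25, -7.95)

SE₁ = s₁/√n₁ = 12.5/√122 = 1.1317; SE₂ = 9.4/√166 = 0.7296.
Independent samples, unequal variances: SE_diff = √(SE₁² + SE₂²) = √(1.28074489 + 0.53231616) = 1.3465.
t* = 1.971, so margin of error = 1.971 × 1.3465 = 2.6540.
Difference in means = 133.8 − 144.4 = -10.6000.
-10.6000 ± 2.6540 → (-13.25, -7.95).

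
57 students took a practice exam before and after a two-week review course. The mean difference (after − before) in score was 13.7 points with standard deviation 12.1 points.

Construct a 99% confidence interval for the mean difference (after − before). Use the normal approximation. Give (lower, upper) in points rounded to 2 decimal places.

This is a matched-pairs design, so SE = s_d/√n = 12.1/√57 = 1.6027.
Margin = 2.576 × 1.6027 = 4.1286; the interval is 13.7 ± 4.1286 = (9.57, 17.83).

(9.57, 17.83)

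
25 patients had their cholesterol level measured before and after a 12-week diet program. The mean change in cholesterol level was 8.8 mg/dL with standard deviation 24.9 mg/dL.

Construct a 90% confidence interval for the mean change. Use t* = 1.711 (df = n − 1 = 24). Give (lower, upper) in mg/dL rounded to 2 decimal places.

(0.28, 17.32)

Paired design: SE = s_d/√n = 24.9/√25 = 4.9800.
t* = 1.711; margin of error = 1.711 × 4.9800 = 8.5208.
8.8 ± 8.5208 → (0.28, 17.32).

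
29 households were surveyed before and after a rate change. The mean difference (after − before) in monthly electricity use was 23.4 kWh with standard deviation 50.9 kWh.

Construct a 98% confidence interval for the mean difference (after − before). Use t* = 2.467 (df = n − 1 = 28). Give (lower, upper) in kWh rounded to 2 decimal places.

Paired design: SE = s_d/√n = 50.9/√29 = 9.4519.
t* = 2.467; margin of error = 2.467 × 9.4519 = 23.3178.
23.4 ± 23.3178 → (0.08, 46.72).

(0.08, 46.72)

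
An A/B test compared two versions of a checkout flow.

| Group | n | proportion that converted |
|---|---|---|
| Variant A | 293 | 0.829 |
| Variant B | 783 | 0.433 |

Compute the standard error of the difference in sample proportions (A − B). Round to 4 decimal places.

0.0282

The two standard errors are √(0.8290×0.1710/293) = 0.02200 and √(0.4330×0.5670/783) = 0.01771.
Because the samples are independent, SE_diff = √(0.02200² + 0.01771²) = 0.02824.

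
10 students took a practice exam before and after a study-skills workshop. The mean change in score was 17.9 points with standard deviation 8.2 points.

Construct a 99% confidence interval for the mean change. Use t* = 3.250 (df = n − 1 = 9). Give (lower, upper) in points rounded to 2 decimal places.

Paired design: SE = s_d/√n = 8.2/√10 = 2.5931.
t* = 3.250; margin of error = 3.250 × 2.5931 = 8.4276.
17.9 ± 8.4276 → (9.47, 26.33).

(9.47, 26.33)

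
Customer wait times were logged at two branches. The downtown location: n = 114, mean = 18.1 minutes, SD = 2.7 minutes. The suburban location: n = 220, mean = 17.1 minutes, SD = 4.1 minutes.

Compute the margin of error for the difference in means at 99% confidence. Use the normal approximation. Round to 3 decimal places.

0.965

SE₁ = s₁/√n₁ = 2.7/√114 = 0.2529; SE₂ = 4.1/√220 = 0.2764.
Independent samples, unequal variances: SE_diff = √(SE₁² + SE₂²) = √(0.06395841 + 0.07639696) = 0.3746.
z* = 2.576, so margin of error = 2.576 × 0.3746 = 0.9650.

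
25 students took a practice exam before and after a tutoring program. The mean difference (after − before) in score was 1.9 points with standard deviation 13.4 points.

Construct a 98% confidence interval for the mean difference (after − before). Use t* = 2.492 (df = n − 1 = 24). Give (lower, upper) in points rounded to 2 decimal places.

This is a matched-pairs design, so SE = s_d/√n = 13.4/√25 = 2.6800.
Margin = 2.492 × 2.6800 = 6.6786; the interval is 1.9 ± 6.6786 = (-4.78, 8.58).

(-4.78, 8.58)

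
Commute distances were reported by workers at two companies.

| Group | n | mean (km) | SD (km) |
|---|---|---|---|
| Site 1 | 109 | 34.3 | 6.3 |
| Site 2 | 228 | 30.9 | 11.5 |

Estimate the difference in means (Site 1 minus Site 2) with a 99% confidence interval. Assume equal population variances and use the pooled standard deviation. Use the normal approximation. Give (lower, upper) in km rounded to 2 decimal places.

Pooled variance s_p² = [108·6.3² + 227·11.5²] / (109+228−2) = 102.4098, so s_p = 10.1198.
SE_diff = s_p·√(1/n₁ + 1/n₂) = 10.1198·√(1/109 + 1/228) = 1.1784.
z* = 2.576; margin = 2.576 × 1.1784 = 3.0356.
Difference = 34.3 − 30.9 = 3.4000.
3.4000 ± 3.0356 → (0.36, 6.44).

(0.36, 6.44)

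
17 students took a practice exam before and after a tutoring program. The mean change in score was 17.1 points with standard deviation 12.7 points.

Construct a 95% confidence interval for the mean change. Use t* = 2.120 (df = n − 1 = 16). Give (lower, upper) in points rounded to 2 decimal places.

Paired design: SE = s_d/√n = 12.7/√17 = 3.0802.
t* = 2.120; margin of error = 2.120 × 3.0802 = 6.5300.
17.1 ± 6.5300 → (10.57, 23.63).

(10.57, 23.63)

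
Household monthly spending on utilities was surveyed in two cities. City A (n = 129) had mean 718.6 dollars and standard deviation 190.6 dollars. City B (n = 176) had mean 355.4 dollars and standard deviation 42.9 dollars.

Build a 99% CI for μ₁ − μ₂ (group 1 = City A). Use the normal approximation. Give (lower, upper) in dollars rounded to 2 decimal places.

Standard errors of each mean: 190.6/√129 = 16.7814 and 42.9/√176 = 3.2337.
SE(x̄₁ − x̄₂) = √(16.7814² + 3.2337²) = 17.0901 for independent samples with unequal variances.
With z* = 2.576, the margin is 2.576 × 17.0901 = 44.0241.
x̄₁ − x̄₂ = 718.6 − 355.4 = 363.2000; the interval is 363.2000 ± 44.0241 = (319.18, 407.22).

(319.18, 407.22)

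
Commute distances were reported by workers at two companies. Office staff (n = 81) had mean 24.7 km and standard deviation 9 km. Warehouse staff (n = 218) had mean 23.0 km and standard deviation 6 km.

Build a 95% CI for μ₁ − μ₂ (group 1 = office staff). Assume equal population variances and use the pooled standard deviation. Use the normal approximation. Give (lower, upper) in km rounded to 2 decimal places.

s_p = √[((n₁−1)s₁² + (n₂−1)s₂²)/(n₁+n₂−2)] = √[(80·9² + 217·6²)/297] = 6.9369.
SE = 6.9369·√(1/81 + 1/218) = 0.9027.
With z* = 1.960, margin = 1.960 × 0.9027 = 1.7693.
x̄₁ − x̄₂ = 24.7 − 23.0 = 1.7000; interval 1.7000 ± 1.7693 = (-0.07, 3.47).

(-0.07, 3.47)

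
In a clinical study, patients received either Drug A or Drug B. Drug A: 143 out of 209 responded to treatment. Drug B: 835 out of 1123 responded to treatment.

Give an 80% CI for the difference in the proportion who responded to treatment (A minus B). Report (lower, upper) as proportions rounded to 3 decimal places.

(-0.104, -0.015)

Sample proportions: 143/209 = 0.6842, 835/1123 = 0.7435.
Each SE is √(p̂(1−p̂)/n): √(0.6842·0.3158/209) = 0.03215 and √(0.7435·0.2565/1123) = 0.01303.
SE(p̂₁ − p̂₂) = √(SE₁² + SE₂²) = √(0.0010336225 + 0.0001697809) = 0.03469, since the two samples are independent.
At 80% confidence z* = 1.282; margin = 1.282 × 0.03469 = 0.04447.
The difference is 0.6842 − 0.7435 = -0.0593, so the interval is -0.0593 ± 0.04447 = (-0.104, -0.015).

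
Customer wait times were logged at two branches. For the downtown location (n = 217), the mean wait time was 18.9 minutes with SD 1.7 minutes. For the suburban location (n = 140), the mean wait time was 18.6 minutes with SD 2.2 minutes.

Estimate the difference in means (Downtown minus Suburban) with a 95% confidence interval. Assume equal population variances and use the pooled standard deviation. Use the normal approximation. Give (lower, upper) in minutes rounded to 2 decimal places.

(-0.11, 0.71)

Pooled variance s_p² = [216·1.7² + 139·2.2²] / (217+140−2) = 3.6535, so s_p = 1.9114.
SE_diff = s_p·√(1/n₁ + 1/n₂) = 1.9114·√(1/217 + 1/140) = 0.2072.
z* = 1.960; margin = 1.960 × 0.2072 = 0.4061.
Difference = 18.9 − 18.6 = 0.3000.
0.3000 ± 0.4061 → (-0.11, 0.71).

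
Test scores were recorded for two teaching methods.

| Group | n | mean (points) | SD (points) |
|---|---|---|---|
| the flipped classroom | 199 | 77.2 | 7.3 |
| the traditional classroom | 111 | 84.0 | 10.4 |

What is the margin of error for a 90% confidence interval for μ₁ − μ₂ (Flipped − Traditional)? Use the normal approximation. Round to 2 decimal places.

1.83

SE₁ = s₁/√n₁ = 7.3/√199 = 0.5175; SE₂ = 10.4/√111 = 0.9871.
Independent samples, unequal variances: SE_diff = √(SE₁² + SE₂²) = √(0.26780625 + 0.97436641) = 1.1145.
z* = 1.645, so margin of error = 1.645 × 1.1145 = 1.8334.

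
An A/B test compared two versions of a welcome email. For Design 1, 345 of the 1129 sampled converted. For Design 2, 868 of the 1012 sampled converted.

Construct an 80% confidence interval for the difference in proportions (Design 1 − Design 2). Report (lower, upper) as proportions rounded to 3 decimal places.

Sample proportions: 345/1129 = 0.3056, 868/1012 = 0.8577.
Each SE is √(p̂(1−p̂)/n): √(0.3056·0.6944/1129) = 0.01371 and √(0.8577·0.1423/1012) = 0.01098.
SE(p̂₁ − p̂₂) = √(SE₁² + SE₂²) = √(0.0001879641 + 0.0001205604) = 0.01756, since the two samples are independent.
At 80% confidence z* = 1.282; margin = 1.282 × 0.01756 = 0.02251.
The difference is 0.3056 − 0.8577 = -0.5521, so the interval is -0.5521 ± 0.02251 = (-0.575, -0.530).

(-0.575, -0.530)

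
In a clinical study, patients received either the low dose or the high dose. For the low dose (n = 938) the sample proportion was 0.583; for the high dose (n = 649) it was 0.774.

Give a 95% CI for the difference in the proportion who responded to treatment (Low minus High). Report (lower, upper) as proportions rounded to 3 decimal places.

Each SE is √(p̂(1−p̂)/n): √(0.5830·0.4170/938) = 0.01610 and √(0.7740·0.2260/649) = 0.01642.
SE(p̂₁ − p̂₂) = √(SE₁² + SE₂²) = √(0.00025921 + 0.0002696164) = 0.02300, since the two samples are independent.
At 95% confidence z* = 1.960; margin = 1.960 × 0.02300 = 0.04508.
The difference is 0.5830 − 0.7740 = -0.1910, so the interval is -0.1910 ± 0.04508 = (-0.236, -0.146).

(-0.236, -0.146)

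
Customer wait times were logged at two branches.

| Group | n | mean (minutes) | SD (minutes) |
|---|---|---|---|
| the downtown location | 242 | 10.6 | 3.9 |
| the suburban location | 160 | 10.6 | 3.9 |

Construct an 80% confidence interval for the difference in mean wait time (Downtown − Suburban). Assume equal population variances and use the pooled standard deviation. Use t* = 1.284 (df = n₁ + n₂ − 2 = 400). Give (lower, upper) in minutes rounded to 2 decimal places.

(-0.51, 0.51)

Pooled variance s_p² = [241·3.9² + 159·3.9²] / (242+160−2) = 15.2100, so s_p = 3.9000.
SE_diff = s_p·√(1/n₁ + 1/n₂) = 3.9000·√(1/242 + 1/160) = 0.3974.
t* = 1.284; margin = 1.284 × 0.3974 = 0.5103.
Difference = 10.6 − 10.6 = 0.0000.
0.0000 ± 0.5103 → (-0.51, 0.51).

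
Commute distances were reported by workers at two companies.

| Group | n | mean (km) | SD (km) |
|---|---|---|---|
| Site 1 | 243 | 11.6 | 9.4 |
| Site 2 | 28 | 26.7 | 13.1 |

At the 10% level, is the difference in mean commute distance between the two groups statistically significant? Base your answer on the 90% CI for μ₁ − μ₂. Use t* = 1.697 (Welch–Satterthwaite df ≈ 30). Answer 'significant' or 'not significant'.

Standard errors of each mean: 9.4/√243 = 0.6030 and 13.1/√28 = 2.4757.
SE(x̄₁ − x̄₂) = √(0.6030² + 2.4757²) = 2.5481 for independent samples with unequal variances.
With t* = 1.697, the margin is 1.697 × 2.5481 = 4.3241.
x̄₁ − x̄₂ = 11.6 − 26.7 = -15.1000; the interval is -15.1000 ± 4.3241 = (-19.4241, -10.7759).
The interval (-19.4241, -10.7759) does not contain 0, so the difference is significant.

significant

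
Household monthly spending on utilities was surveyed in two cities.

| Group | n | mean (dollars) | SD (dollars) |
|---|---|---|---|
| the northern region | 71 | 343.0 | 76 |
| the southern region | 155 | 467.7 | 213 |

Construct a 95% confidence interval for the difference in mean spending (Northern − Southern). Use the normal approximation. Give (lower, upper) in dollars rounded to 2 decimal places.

(-162.61, -86.79)

SE₁ = s₁/√n₁ = 76/√71 = 9.0195; SE₂ = 213/√155 = 17.1086.
Independent samples, unequal variances: SE_diff = √(SE₁² + SE₂²) = √(81.35138025 + 292.70419396) = 19.3405.
z* = 1.960, so margin of error = 1.960 × 19.3405 = 37.9074.
Difference in means = 343.0 − 467.7 = -124.7000.
-124.7000 ± 37.9074 → (-162.61, -86.79).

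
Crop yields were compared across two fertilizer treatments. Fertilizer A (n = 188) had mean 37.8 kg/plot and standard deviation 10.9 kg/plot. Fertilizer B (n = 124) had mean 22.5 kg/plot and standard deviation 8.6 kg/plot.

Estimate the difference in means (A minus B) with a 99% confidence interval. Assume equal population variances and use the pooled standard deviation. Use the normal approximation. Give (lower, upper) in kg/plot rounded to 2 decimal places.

(12.30, 18.30)

Pooled variance s_p² = [187·10.9² + 123·8.6²] / (188+124−2) = 101.0147, so s_p = 10.0506.
SE_diff = s_p·√(1/n₁ + 1/n₂) = 10.0506·√(1/188 + 1/124) = 1.1627.
z* = 2.576; margin = 2.576 × 1.1627 = 2.9951.
Difference = 37.8 − 22.5 = 15.3000.
15.3000 ± 2.9951 → (12.30, 18.30).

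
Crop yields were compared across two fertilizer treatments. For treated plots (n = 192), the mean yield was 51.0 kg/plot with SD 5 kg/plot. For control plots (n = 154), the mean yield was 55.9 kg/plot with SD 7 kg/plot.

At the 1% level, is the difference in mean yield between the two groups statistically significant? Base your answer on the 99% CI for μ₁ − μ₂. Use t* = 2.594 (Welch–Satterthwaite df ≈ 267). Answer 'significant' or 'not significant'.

significant

Per-group SEs: s₁/√n₁ = 5/√192 = 0.3608, s₂/√n₂ = 7/√154 = 0.5641.
Unpooled SE of the difference: √(0.13017664 + 0.31820881) = 0.6696.
Margin of error = t* · SE = 2.594 × 0.6696 = 1.7369.
x̄₁ − x̄₂ = 51.0 − 55.9 = -4.9000.
CI: -4.9000 ± 1.7369 = (-6.6369, -3.1631).
The interval (-6.6369, -3.1631) does not contain 0, so the difference is significant.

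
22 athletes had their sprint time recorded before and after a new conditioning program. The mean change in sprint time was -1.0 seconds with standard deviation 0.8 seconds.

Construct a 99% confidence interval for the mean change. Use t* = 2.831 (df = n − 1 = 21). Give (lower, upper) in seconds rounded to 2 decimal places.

(-1.48, -0.52)

This is a matched-pairs design, so SE = s_d/√n = 0.8/√22 = 0.1706.
Margin = 2.831 × 0.1706 = 0.4830; the interval is -1.0 ± 0.4830 = (-1.48, -0.52).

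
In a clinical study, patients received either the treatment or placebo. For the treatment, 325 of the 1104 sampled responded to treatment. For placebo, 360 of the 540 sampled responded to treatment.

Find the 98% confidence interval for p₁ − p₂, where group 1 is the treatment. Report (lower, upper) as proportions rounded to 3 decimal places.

First, p̂₁ = 325/1104 = 0.2944; p̂₂ = 360/540 = 0.6667.
The two standard errors are √(0.2944×0.7056/1104) = 0.01372 and √(0.6667×0.3333/540) = 0.02029.
Because the samples are independent, SE_diff = √(0.01372² + 0.02029²) = 0.02449.
Using z* = 2.326 for 98%, ME = 2.326 × 0.02449 = 0.05696.
p̂₁ − p̂₂ = -0.3723; interval -0.3723 ± 0.05696 gives (-0.429, -0.315).

(-0.429, -0.315)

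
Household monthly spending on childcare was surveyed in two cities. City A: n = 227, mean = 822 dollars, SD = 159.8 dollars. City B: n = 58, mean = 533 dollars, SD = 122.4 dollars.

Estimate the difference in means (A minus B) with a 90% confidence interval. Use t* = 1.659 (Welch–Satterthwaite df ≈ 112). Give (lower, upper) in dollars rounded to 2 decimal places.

SE₁ = s₁/√n₁ = 159.8/√227 = 10.6063; SE₂ = 122.4/√58 = 16.0719.
Independent samples, unequal variances: SE_diff = √(SE₁² + SE₂²) = √(112.49359969 + 258.30596961) = 19.2562.
t* = 1.659, so margin of error = 1.659 × 19.2562 = 31.9460.
Difference in means = 822 − 533 = 289.0000.
289.0000 ± 31.9460 → (257.05, 320.95).

(257.05, 320.95)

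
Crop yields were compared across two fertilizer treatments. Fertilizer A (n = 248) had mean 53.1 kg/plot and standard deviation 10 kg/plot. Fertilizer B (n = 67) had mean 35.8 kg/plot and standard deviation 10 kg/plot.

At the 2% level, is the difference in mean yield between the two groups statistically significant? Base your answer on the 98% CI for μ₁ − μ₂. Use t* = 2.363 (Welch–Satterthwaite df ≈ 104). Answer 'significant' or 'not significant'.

Per-group SEs: s₁/√n₁ = 10/√248 = 0.6350, s₂/√n₂ = 10/√67 = 1.2217.
Unpooled SE of the difference: √(0.403225 + 1.49255089) = 1.3769.
Margin of error = t* · SE = 2.363 × 1.3769 = 3.2536.
x̄₁ − x̄₂ = 53.1 − 35.8 = 17.3000.
CI: 17.3000 ± 3.2536 = (14.0464, 20.5536).
The interval (14.0464, 20.5536) does not contain 0, so the difference is significant.

significant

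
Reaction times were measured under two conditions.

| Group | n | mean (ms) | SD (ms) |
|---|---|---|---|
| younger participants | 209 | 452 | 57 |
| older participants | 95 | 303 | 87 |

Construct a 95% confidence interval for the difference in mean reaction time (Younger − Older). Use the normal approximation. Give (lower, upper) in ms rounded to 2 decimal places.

(129.87, 168.13)

SE₁ = s₁/√n₁ = 57/√209 = 3.9428; SE₂ = 87/√95 = 8.9260.
Independent samples, unequal variances: SE_diff = √(SE₁² + SE₂²) = √(15.54567184 + 79.673476) = 9.7580.
z* = 1.960, so margin of error = 1.960 × 9.7580 = 19.1257.
Difference in means = 452 − 303 = 149.0000.
149.0000 ± 19.1257 → (129.87, 168.13).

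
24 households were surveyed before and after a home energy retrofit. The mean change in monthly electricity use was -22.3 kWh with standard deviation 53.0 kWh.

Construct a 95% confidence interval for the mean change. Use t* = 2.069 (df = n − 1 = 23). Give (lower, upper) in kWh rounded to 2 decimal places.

Paired design: SE = s_d/√n = 53.0/√24 = 10.8186.
t* = 2.069; margin of error = 2.069 × 10.8186 = 22.3837.
-22.3 ± 22.3837 → (-44.68, 0.08).

(-44.68, 0.08)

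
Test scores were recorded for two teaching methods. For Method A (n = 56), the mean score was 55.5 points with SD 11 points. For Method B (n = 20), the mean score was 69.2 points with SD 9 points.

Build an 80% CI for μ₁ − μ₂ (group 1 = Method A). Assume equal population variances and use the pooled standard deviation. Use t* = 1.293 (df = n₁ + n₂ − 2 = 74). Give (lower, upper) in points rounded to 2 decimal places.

(-17.24, -10.16)

s_p = √[((n₁−1)s₁² + (n₂−1)s₂²)/(n₁+n₂−2)] = √[(55·11² + 19·9²)/74] = 10.5228.
SE = 10.5228·√(1/56 + 1/20) = 2.7411.
With t* = 1.293, margin = 1.293 × 2.7411 = 3.5442.
x̄₁ − x̄₂ = 55.5 − 69.2 = -13.7000; interval -13.7000 ± 3.5442 = (-17.24, -10.16).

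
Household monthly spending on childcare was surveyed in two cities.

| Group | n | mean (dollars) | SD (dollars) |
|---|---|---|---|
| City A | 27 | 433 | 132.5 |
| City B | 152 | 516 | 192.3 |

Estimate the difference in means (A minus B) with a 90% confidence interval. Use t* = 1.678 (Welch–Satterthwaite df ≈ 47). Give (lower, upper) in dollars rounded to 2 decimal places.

Per-group SEs: s₁/√n₁ = 132.5/√27 = 25.4996, s₂/√n₂ = 192.3/√152 = 15.5976.
Unpooled SE of the difference: √(650.22960016 + 243.28512576) = 29.8917.
Margin of error = t* · SE = 1.678 × 29.8917 = 50.1583.
x̄₁ − x̄₂ = 433 − 516 = -83.0000.
CI: -83.0000 ± 50.1583 = (-133.16, -32.84).

(-133.16, -32.84)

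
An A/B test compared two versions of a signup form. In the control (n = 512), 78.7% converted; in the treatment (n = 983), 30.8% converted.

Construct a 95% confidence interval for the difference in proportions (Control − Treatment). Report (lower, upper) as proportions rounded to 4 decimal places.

(0.4333, 0.5247)

The two standard errors are √(0.7870×0.2130/512) = 0.01809 and √(0.3080×0.6920/983) = 0.01472.
Because the samples are independent, SE_diff = √(0.01809² + 0.01472²) = 0.02332.
Using z* = 1.960 for 95%, ME = 1.960 × 0.02332 = 0.04571.
p̂₁ − p̂₂ = 0.4790; interval 0.4790 ± 0.04571 gives (0.4333, 0.5247).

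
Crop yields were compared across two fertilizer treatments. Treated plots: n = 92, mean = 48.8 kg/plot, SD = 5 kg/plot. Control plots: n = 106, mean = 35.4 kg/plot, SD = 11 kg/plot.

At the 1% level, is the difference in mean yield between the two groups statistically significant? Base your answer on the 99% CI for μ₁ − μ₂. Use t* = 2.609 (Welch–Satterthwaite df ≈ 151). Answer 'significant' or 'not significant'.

significant

Standard errors of each mean: 5/√92 = 0.5213 and 11/√106 = 1.0684.
SE(x̄₁ − x̄₂) = √(0.5213² + 1.0684²) = 1.1888 for independent samples with unequal variances.
With t* = 2.609, the margin is 2.609 × 1.1888 = 3.1016.
x̄₁ − x̄₂ = 48.8 − 35.4 = 13.4000; the interval is 13.4000 ± 3.1016 = (10.2984, 16.5016).
The interval (10.2984, 16.5016) does not contain 0, so the difference is significant.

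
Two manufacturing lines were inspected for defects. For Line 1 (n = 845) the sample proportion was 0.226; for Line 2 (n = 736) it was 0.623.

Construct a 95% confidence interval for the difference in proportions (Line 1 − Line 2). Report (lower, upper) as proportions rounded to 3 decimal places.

(-0.442, -0.352)

SE₁ = √(p̂₁(1−p̂₁)/n₁) = √(0.2260·0.7740/845) = 0.01439; SE₂ = √(0.6230·0.3770/736) = 0.01786.
Independent samples: SE of the difference = √(SE₁² + SE₂²) = √(0.0002070721 + 0.0003189796) = 0.02294.
z* for 95% confidence is 1.960, so the margin of error is 1.960 × 0.02294 = 0.04496.
Point estimate p̂₁ − p̂₂ = 0.2260 − 0.6230 = -0.3970.
-0.3970 ± 0.04496 → (-0.442, -0.352).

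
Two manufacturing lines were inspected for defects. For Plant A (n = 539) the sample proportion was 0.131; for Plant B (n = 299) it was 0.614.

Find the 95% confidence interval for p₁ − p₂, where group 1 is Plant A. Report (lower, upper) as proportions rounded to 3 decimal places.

The two standard errors are √(0.1310×0.8690/539) = 0.01453 and √(0.6140×0.3860/299) = 0.02815.
Because the samples are independent, SE_diff = √(0.01453² + 0.02815²) = 0.03168.
Using z* = 1.960 for 95%, ME = 1.960 × 0.03168 = 0.06209.
p̂₁ − p̂₂ = -0.4830; interval -0.4830 ± 0.06209 gives (-0.545, -0.421).

(-0.545, -0.421)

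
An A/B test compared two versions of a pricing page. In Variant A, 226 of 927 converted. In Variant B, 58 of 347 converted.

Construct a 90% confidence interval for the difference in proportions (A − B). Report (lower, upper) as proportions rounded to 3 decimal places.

Sample proportions: 226/927 = 0.2438, 58/347 = 0.1671.
Each SE is √(p̂(1−p̂)/n): √(0.2438·0.7562/927) = 0.01410 and √(0.1671·0.8329/347) = 0.02003.
SE(p̂₁ − p̂₂) = √(SE₁² + SE₂²) = √(0.00019881 + 0.0004012009) = 0.02450, since the two samples are independent.
At 90% confidence z* = 1.645; margin = 1.645 × 0.02450 = 0.04030.
The difference is 0.2438 − 0.1671 = 0.0767, so the interval is 0.0767 ± 0.04030 = (0.036, 0.117).

(0.036, 0.117)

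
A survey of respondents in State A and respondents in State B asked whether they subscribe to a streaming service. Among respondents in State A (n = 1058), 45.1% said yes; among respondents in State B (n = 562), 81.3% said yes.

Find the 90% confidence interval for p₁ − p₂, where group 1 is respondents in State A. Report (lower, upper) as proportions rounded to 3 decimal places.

(-0.399, -0.325)

SE₁ = √(p̂₁(1−p̂₁)/n₁) = √(0.4510·0.5490/1058) = 0.01530; SE₂ = √(0.8130·0.1870/562) = 0.01645.
Independent samples: SE of the difference = √(SE₁² + SE₂²) = √(0.00023409 + 0.0002706025) = 0.02247.
z* for 90% confidence is 1.645, so the margin of error is 1.645 × 0.02247 = 0.03696.
Point estimate p̂₁ − p̂₂ = 0.4510 − 0.8130 = -0.3620.
-0.3620 ± 0.03696 → (-0.399, -0.325).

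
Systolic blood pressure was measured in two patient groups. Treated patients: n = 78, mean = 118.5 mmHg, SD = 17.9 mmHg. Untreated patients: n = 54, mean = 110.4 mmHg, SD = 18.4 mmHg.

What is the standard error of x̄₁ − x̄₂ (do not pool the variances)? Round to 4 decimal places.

Per-group SEs: s₁/√n₁ = 17.9/√78 = 2.0268, s₂/√n₂ = 18.4/√54 = 2.5039.
Unpooled SE of the difference: √(4.10791824 + 6.26951521) = 3.2214.

3.2214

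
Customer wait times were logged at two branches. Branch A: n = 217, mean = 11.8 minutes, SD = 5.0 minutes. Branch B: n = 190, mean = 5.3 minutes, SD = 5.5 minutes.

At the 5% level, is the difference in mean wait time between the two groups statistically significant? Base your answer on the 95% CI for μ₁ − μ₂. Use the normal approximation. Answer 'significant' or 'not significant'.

SE₁ = s₁/√n₁ = 5.0/√217 = 0.3394; SE₂ = 5.5/√190 = 0.3990.
Independent samples, unequal variances: SE_diff = √(SE₁² + SE₂²) = √(0.11519236 + 0.159201) = 0.5238.
z* = 1.960, so margin of error = 1.960 × 0.5238 = 1.0266.
Difference in means = 11.8 − 5.3 = 6.5000.
6.5000 ± 1.0266 → (5.4734, 7.5266).
The interval (5.4734, 7.5266) does not contain 0, so the difference is significant.

significant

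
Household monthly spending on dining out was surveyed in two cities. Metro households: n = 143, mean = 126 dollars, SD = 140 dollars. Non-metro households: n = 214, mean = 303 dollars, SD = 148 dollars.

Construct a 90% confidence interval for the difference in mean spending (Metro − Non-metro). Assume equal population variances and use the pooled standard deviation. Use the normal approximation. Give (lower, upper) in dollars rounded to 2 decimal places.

(-202.74, -151.26)

s_p = √[((n₁−1)s₁² + (n₂−1)s₂²)/(n₁+n₂−2)] = √[(142·140² + 213·148²)/355] = 144.8530.
SE = 144.8530·√(1/143 + 1/214) = 15.6454.
With z* = 1.645, margin = 1.645 × 15.6454 = 25.7367.
x̄₁ − x̄₂ = 126 − 303 = -177.0000; interval -177.0000 ± 25.7367 = (-202.74, -151.26).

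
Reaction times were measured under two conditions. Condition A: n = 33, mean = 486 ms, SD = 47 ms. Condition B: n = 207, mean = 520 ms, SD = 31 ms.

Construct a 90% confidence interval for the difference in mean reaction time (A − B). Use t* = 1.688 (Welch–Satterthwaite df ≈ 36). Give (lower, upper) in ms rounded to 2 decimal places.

(-48.28, -19.72)

SE₁ = s₁/√n₁ = 47/√33 = 8.1816; SE₂ = 31/√207 = 2.1546.
Independent samples, unequal variances: SE_diff = √(SE₁² + SE₂²) = √(66.93857856 + 4.64230116) = 8.4605.
t* = 1.688, so margin of error = 1.688 × 8.4605 = 14.2813.
Difference in means = 486 − 520 = -34.0000.
-34.0000 ± 14.2813 → (-48.28, -19.72).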